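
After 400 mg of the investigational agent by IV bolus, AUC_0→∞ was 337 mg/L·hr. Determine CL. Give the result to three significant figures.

CL = 1.19 L/hr

CL = Dose_iv / AUC_0→∞
   = 400 / 337 = 1.18694 L/hr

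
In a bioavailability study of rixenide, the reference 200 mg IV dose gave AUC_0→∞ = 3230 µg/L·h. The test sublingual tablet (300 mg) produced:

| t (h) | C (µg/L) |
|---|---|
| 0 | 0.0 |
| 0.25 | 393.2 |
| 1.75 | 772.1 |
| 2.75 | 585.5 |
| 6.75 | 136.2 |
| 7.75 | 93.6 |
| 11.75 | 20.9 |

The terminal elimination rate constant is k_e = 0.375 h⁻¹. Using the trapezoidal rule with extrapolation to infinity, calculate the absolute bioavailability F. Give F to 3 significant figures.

Trapezoidal AUC_0→11.75 (sublingual tablet):
  [0→0.25]: (0.0+393.2)/2 × 0.25 = 49.15
  [0.25→1.75]: (393.2+772.1)/2 × 1.5 = 873.975
  [1.75→2.75]: (772.1+585.5)/2 × 1 = 678.8
  [2.75→6.75]: (585.5+136.2)/2 × 4 = 1443.4
  [6.75→7.75]: (136.2+93.6)/2 × 1 = 114.9
  [7.75→11.75]: (93.6+20.9)/2 × 4 = 229.0
  Sum = 3389.225 µg/L·h
Tail: C_last/k_e = 20.9/0.375 = 55.733
AUC_0→∞ (sublingual tablet) = 3389.225 + 55.733 = 3444.958 µg/L·h
F = (AUC_ev/D_ev)/(AUC_iv/D_iv) = (3444.958/300)/(3230/200) = 11.4832/16.15 = 0.7110

F = 0.711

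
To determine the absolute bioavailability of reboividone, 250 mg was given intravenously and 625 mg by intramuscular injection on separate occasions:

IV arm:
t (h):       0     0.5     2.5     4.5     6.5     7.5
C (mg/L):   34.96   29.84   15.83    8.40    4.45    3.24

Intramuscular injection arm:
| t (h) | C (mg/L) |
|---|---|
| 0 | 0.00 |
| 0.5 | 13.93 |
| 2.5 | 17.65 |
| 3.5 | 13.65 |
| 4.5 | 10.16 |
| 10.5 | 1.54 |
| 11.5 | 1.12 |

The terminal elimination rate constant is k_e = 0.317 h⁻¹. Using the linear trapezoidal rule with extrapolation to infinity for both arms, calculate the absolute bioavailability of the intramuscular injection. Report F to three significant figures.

Trapezoidal AUC_0→7.5 (IV):
  [0→0.5]: (34.96+29.84)/2 × 0.5 = 16.2
  [0.5→2.5]: (29.84+15.83)/2 × 2 = 45.67
  [2.5→4.5]: (15.83+8.40)/2 × 2 = 24.23
  [4.5→6.5]: (8.40+4.45)/2 × 2 = 12.85
  [6.5→7.5]: (4.45+3.24)/2 × 1 = 3.845
  Sum = 102.795 mg/L·h
IV tail: 3.24/0.317 = 10.221; AUC_iv,0→∞ = 102.795 + 10.221 = 113.016 mg/L·h
Trapezoidal AUC_0→11.5 (intramuscular injection):
  [0→0.5]: (0.00+13.93)/2 × 0.5 = 3.4825
  [0.5→2.5]: (13.93+17.65)/2 × 2 = 31.58
  [2.5→3.5]: (17.65+13.65)/2 × 1 = 15.65
  [3.5→4.5]: (13.65+10.16)/2 × 1 = 11.905
  [4.5→10.5]: (10.16+1.54)/2 × 6 = 35.1
  [10.5→11.5]: (1.54+1.12)/2 × 1 = 1.33
  Sum = 99.0475 mg/L·h
intramuscular injection tail: 1.12/0.317 = 3.533; AUC_ev,0→∞ = 99.0475 + 3.533 = 102.5805 mg/L·h
F = (AUC_ev/D_ev)/(AUC_iv/D_iv) = (102.5805/625)/(113.016/250) = 0.1641288/0.452064 = 0.3631

F = 0.363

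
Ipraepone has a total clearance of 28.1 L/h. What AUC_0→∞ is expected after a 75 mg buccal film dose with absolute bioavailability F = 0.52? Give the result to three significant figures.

AUC = 1.39 mg/L·h

AUC_0→∞ = F × Dose / CL
        = 0.52 × 75 / 28.1 = 1.3879 mg/L·h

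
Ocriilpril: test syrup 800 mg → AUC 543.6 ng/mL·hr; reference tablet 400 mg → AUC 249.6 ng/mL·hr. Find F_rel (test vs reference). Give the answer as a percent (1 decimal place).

F_rel = 108.9%

F_rel = (AUC_test/D_test) / (AUC_ref/D_ref)
      = (543.6/800) / (249.6/400)
      = 0.6795 / 0.624 = 1.0889 = 108.89%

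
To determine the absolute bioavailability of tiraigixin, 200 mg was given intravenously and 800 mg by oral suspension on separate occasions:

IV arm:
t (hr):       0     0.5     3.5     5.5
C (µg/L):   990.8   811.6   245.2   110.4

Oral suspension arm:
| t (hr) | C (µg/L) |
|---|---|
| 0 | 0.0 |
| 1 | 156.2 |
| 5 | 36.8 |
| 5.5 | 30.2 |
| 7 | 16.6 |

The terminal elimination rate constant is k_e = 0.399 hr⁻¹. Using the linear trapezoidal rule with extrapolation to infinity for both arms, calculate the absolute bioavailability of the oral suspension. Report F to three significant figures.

Trapezoidal AUC_0→5.5 (IV):
  [0→0.5]: (990.8+811.6)/2 × 0.5 = 450.6
  [0.5→3.5]: (811.6+245.2)/2 × 3 = 1585.2
  [3.5→5.5]: (245.2+110.4)/2 × 2 = 355.6
  Sum = 2391.4 µg/L·hr
IV tail: 110.4/0.399 = 276.692; AUC_iv,0→∞ = 2391.4 + 276.692 = 2668.092 µg/L·hr
Trapezoidal AUC_0→7 (oral suspension):
  [0→1]: (0.0+156.2)/2 × 1 = 78.1
  [1→5]: (156.2+36.8)/2 × 4 = 386.0
  [5→5.5]: (36.8+30.2)/2 × 0.5 = 16.75
  [5.5→7]: (30.2+16.6)/2 × 1.5 = 35.1
  Sum = 515.95 µg/L·hr
oral suspension tail: 16.6/0.399 = 41.604; AUC_ev,0→∞ = 515.95 + 41.604 = 557.554 µg/L·hr
F = (AUC_ev/D_ev)/(AUC_iv/D_iv) = (557.554/800)/(2668.092/200) = 0.6969425/13.34046 = 0.0522

F = 0.0522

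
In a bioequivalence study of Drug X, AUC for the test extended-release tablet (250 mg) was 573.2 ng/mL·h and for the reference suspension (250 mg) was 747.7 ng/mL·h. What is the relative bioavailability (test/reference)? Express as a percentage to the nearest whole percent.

F_rel = (AUC_test/D_test) / (AUC_ref/D_ref)
      = (573.2/250) / (747.7/250)
      = 2.2928 / 2.9908 = 0.7666 = 76.66%

F_rel = 77%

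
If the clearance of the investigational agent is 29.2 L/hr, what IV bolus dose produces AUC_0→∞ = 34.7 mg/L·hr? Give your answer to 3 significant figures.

Dose_iv = CL × AUC_0→∞
     = 29.2 × 34.7 = 1013.24 mg

Dose = 1010 mg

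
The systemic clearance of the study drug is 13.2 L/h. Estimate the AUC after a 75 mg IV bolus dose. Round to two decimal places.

AUC_0→∞ = Dose_iv / CL
        = 75 / 13.2 = 5.68182 mg/L·h

AUC = 5.68 mg/L·h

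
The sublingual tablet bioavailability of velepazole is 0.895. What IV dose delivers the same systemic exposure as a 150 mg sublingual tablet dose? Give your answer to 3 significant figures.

D_iv = 134 mg

Systemic exposure from an extravascular dose = F × D_ev, so the equivalent IV dose is F × D_ev.
D_iv = F × D_ev = 0.895 × 150 = 134.25 mg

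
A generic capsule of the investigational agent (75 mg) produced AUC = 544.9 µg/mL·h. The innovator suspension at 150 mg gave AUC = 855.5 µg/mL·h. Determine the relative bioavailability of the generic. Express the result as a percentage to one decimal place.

F_rel = (AUC_test/D_test) / (AUC_ref/D_ref)
      = (544.9/75) / (855.5/150)
      = 7.26533 / 5.70333 = 1.2739 = 127.39%

F_rel = 127.4%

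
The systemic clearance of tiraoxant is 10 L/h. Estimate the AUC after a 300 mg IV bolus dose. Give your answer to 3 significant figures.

AUC = 30.0 mg/L·h

AUC_0→∞ = Dose_iv / CL
        = 300 / 10 = 30 mg/L·h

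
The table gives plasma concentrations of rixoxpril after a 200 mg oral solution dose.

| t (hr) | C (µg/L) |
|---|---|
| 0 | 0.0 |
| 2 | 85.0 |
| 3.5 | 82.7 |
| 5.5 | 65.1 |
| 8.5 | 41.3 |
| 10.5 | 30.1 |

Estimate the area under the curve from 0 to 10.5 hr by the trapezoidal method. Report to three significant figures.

Trapezoidal AUC_0→10.5:
  [0→2]: (0.0+85.0)/2 × 2 = 85.0
  [2→3.5]: (85.0+82.7)/2 × 1.5 = 125.775
  [3.5→5.5]: (82.7+65.1)/2 × 2 = 147.8
  [5.5→8.5]: (65.1+41.3)/2 × 3 = 159.6
  [8.5→10.5]: (41.3+30.1)/2 × 2 = 71.4
  Sum = 589.575 µg/L·hr

AUC = 590 µg/L·hr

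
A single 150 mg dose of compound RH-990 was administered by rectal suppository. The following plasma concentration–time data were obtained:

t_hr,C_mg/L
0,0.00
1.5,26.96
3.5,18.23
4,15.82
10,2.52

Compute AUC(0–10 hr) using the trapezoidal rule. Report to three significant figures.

Trapezoidal AUC_0→10:
  [0→1.5]: (0.00+26.96)/2 × 1.5 = 20.22
  [1.5→3.5]: (26.96+18.23)/2 × 2 = 45.19
  [3.5→4]: (18.23+15.82)/2 × 0.5 = 8.5125
  [4→10]: (15.82+2.52)/2 × 6 = 55.02
  Sum = 128.9425 mg/L·hr

AUC = 129 mg/L·hr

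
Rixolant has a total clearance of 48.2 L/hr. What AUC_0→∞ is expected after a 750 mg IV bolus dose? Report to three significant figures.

AUC = 15.6 mg/L·hr

AUC_0→∞ = Dose_iv / CL
        = 750 / 48.2 = 15.5602 mg/L·hr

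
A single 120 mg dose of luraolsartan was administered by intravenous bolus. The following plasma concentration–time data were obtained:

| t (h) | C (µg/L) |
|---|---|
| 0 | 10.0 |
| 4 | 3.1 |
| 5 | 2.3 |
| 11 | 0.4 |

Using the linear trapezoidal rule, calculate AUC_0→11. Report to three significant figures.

AUC = 37.0 µg/L·h

Trapezoidal AUC_0→11:
  [0→4]: (10.0+3.1)/2 × 4 = 26.2
  [4→5]: (3.1+2.3)/2 × 1 = 2.7
  [5→11]: (2.3+0.4)/2 × 6 = 8.1
  Sum = 37.0 µg/L·h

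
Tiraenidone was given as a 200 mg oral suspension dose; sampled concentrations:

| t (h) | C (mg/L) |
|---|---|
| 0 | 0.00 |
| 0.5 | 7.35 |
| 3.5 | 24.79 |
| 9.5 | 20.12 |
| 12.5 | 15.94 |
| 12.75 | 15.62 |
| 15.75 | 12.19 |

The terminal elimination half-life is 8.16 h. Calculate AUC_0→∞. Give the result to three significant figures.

AUC = 428 mg/L·h

Trapezoidal AUC_0→15.75:
  [0→0.5]: (0.00+7.35)/2 × 0.5 = 1.8375
  [0.5→3.5]: (7.35+24.79)/2 × 3 = 48.21
  [3.5→9.5]: (24.79+20.12)/2 × 6 = 134.73
  [9.5→12.5]: (20.12+15.94)/2 × 3 = 54.09
  [12.5→12.75]: (15.94+15.62)/2 × 0.25 = 3.945
  [12.75→15.75]: (15.62+12.19)/2 × 3 = 41.715
  Sum = 284.5275 mg/L·h
k_e = ln2 / t½ = 0.693147 / 8.16 = 0.0849 h^-1
Extrapolated tail: C_last / k_e = 12.19 / 0.0849 = 143.581
AUC_0→∞ = 284.5275 + 143.581 = 428.1085 mg/L·h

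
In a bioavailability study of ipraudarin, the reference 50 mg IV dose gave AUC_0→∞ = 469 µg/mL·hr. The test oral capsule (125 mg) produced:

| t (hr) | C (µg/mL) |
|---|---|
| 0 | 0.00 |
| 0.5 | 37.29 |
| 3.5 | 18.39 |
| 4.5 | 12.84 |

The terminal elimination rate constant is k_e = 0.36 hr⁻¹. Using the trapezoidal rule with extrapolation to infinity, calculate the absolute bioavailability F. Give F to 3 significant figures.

Trapezoidal AUC_0→4.5 (oral capsule):
  [0→0.5]: (0.00+37.29)/2 × 0.5 = 9.3225
  [0.5→3.5]: (37.29+18.39)/2 × 3 = 83.52
  [3.5→4.5]: (18.39+12.84)/2 × 1 = 15.615
  Sum = 108.4575 µg/mL·hr
Tail: C_last/k_e = 12.84/0.36 = 35.667
AUC_0→∞ (oral capsule) = 108.4575 + 35.667 = 144.1245 µg/mL·hr
F = (AUC_ev/D_ev)/(AUC_iv/D_iv) = (144.1245/125)/(469/50) = 1.152996/9.38 = 0.1229

F = 0.123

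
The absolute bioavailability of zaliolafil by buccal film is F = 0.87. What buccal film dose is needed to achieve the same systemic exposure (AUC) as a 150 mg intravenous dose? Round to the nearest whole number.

For equal systemic exposure: F × D_ev = D_iv
D_ev = D_iv / F = 150 / 0.87 = 172.414 mg

D_buccal = 172 mg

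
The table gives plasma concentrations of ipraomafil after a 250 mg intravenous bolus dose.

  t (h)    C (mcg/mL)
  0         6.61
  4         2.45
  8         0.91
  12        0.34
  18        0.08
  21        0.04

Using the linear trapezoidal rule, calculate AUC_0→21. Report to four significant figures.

Trapezoidal AUC_0→21:
  [0→4]: (6.61+2.45)/2 × 4 = 18.12
  [4→8]: (2.45+0.91)/2 × 4 = 6.72
  [8→12]: (0.91+0.34)/2 × 4 = 2.5
  [12→18]: (0.34+0.08)/2 × 6 = 1.26
  [18→21]: (0.08+0.04)/2 × 3 = 0.18
  Sum = 28.78 mcg/mL·h

AUC = 28.78 mcg/mL·h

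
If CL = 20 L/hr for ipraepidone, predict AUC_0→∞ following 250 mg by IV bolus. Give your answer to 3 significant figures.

AUC = 12.5 mg/L·hr

AUC_0→∞ = Dose_iv / CL
        = 250 / 20 = 12.5 mg/L·hr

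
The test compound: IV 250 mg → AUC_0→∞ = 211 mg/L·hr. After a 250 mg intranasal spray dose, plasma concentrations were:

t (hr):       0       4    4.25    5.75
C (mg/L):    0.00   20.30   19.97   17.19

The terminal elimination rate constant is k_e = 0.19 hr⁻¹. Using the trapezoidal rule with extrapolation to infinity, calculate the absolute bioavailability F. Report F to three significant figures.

F = 0.777

Trapezoidal AUC_0→5.75 (intranasal spray):
  [0→4]: (0.00+20.30)/2 × 4 = 40.6
  [4→4.25]: (20.30+19.97)/2 × 0.25 = 5.03375
  [4.25→5.75]: (19.97+17.19)/2 × 1.5 = 27.87
  Sum = 73.50375 mg/L·hr
Tail: C_last/k_e = 17.19/0.19 = 90.474
AUC_0→∞ (intranasal spray) = 73.50375 + 90.474 = 163.97775 mg/L·hr
F = (AUC_ev/D_ev)/(AUC_iv/D_iv) = (163.97775/250)/(211/250) = 0.655911/0.844 = 0.7771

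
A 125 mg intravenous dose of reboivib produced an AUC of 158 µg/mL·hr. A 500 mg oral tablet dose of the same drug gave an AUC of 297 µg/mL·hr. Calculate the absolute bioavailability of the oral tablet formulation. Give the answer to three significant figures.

F = (AUC_ev / D_ev) / (AUC_iv / D_iv)
  = (297/500) / (158/125)
  = 0.594 / 1.264 = 0.4699

F = 0.470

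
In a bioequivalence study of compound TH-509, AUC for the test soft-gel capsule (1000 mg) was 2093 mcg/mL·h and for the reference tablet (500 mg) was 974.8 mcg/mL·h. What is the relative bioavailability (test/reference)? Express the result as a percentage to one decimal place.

F_rel = 107.4%

F_rel = (AUC_test/D_test) / (AUC_ref/D_ref)
      = (2093/1000) / (974.8/500)
      = 2.093 / 1.9496 = 1.0736 = 107.36%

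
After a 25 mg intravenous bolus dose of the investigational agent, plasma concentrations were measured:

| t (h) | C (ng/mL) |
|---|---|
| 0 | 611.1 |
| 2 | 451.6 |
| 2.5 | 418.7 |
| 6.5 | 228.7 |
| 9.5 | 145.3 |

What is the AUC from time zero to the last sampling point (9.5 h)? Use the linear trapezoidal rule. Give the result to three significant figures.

AUC = 3140 ng/mL·h

Trapezoidal AUC_0→9.5:
  [0→2]: (611.1+451.6)/2 × 2 = 1062.7
  [2→2.5]: (451.6+418.7)/2 × 0.5 = 217.575
  [2.5→6.5]: (418.7+228.7)/2 × 4 = 1294.8
  [6.5→9.5]: (228.7+145.3)/2 × 3 = 561.0
  Sum = 3136.075 ng/mL·h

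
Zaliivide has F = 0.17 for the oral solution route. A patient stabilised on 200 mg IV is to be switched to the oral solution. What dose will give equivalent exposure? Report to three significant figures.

For equal systemic exposure: F × D_ev = D_iv
D_ev = D_iv / F = 200 / 0.17 = 1176.47 mg

D_oral = 1180 mg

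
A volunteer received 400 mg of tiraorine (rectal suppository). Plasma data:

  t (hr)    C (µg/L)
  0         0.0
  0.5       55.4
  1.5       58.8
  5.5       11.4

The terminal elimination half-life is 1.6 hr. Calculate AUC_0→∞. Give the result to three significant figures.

Trapezoidal AUC_0→5.5:
  [0→0.5]: (0.0+55.4)/2 × 0.5 = 13.85
  [0.5→1.5]: (55.4+58.8)/2 × 1 = 57.1
  [1.5→5.5]: (58.8+11.4)/2 × 4 = 140.4
  Sum = 211.35 µg/L·hr
k_e = ln2 / t½ = 0.693147 / 1.6 = 0.4332 hr^-1
Extrapolated tail: C_last / k_e = 11.4 / 0.4332 = 26.316
AUC_0→∞ = 211.35 + 26.316 = 237.666 µg/L·hr

AUC = 238 µg/L·hr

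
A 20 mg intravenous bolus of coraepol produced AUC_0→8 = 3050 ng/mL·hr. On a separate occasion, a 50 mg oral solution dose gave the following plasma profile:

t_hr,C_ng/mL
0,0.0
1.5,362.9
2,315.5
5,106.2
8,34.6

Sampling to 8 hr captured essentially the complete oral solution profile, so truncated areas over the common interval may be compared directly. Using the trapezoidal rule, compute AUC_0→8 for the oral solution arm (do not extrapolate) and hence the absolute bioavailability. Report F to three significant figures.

Trapezoidal AUC_0→8 (oral solution):
  [0→1.5]: (0.0+362.9)/2 × 1.5 = 272.175
  [1.5→2]: (362.9+315.5)/2 × 0.5 = 169.6
  [2→5]: (315.5+106.2)/2 × 3 = 632.55
  [5→8]: (106.2+34.6)/2 × 3 = 211.2
  Sum = 1285.525 ng/mL·hr
F = (AUC_ev/D_ev)/(AUC_iv/D_iv) = (1285.525/50)/(3050/20) = 25.7105/152.5 = 0.1686

F = 0.169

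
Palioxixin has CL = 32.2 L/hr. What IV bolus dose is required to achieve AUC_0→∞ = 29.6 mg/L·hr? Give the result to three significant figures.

Dose = 953 mg

Dose_iv = CL × AUC_0→∞
     = 32.2 × 29.6 = 953.12 mg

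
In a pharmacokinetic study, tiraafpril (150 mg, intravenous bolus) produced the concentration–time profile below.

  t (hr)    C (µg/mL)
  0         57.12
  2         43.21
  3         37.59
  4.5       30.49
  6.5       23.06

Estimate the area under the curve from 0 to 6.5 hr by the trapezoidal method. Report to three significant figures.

Trapezoidal AUC_0→6.5:
  [0→2]: (57.12+43.21)/2 × 2 = 100.33
  [2→3]: (43.21+37.59)/2 × 1 = 40.4
  [3→4.5]: (37.59+30.49)/2 × 1.5 = 51.06
  [4.5→6.5]: (30.49+23.06)/2 × 2 = 53.55
  Sum = 245.34 µg/mL·hr

AUC = 245 µg/mL·hr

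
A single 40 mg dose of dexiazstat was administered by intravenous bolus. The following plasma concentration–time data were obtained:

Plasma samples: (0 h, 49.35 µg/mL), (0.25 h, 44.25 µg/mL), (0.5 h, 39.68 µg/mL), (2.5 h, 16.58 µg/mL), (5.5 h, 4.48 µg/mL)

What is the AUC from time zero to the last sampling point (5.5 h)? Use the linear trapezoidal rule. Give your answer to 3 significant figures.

Trapezoidal AUC_0→5.5:
  [0→0.25]: (49.35+44.25)/2 × 0.25 = 11.7
  [0.25→0.5]: (44.25+39.68)/2 × 0.25 = 10.49125
  [0.5→2.5]: (39.68+16.58)/2 × 2 = 56.26
  [2.5→5.5]: (16.58+4.48)/2 × 3 = 31.59
  Sum = 110.04125 µg/mL·h

AUC = 110 µg/mL·h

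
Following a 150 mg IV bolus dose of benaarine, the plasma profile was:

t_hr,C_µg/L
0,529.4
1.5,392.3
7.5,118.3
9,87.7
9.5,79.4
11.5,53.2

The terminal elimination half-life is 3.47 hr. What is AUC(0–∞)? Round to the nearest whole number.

AUC = 2818 µg/L·hr

Trapezoidal AUC_0→11.5:
  [0→1.5]: (529.4+392.3)/2 × 1.5 = 691.275
  [1.5→7.5]: (392.3+118.3)/2 × 6 = 1531.8
  [7.5→9]: (118.3+87.7)/2 × 1.5 = 154.5
  [9→9.5]: (87.7+79.4)/2 × 0.5 = 41.775
  [9.5→11.5]: (79.4+53.2)/2 × 2 = 132.6
  Sum = 2551.95 µg/L·hr
k_e = ln2 / t½ = 0.693147 / 3.47 = 0.1998 hr^-1
Extrapolated tail: C_last / k_e = 53.2 / 0.1998 = 266.266
AUC_0→∞ = 2551.95 + 266.266 = 2818.216 µg/L·hr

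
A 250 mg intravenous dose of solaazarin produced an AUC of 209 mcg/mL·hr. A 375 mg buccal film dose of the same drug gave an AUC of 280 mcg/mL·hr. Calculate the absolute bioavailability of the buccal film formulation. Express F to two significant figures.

F = 0.89

F = (AUC_ev / D_ev) / (AUC_iv / D_iv)
  = (280/375) / (209/250)
  = 0.746667 / 0.836 = 0.8931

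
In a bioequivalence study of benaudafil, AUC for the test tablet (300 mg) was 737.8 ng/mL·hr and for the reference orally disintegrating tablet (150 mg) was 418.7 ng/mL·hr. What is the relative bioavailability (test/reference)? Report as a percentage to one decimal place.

F_rel = 88.1%

F_rel = (AUC_test/D_test) / (AUC_ref/D_ref)
      = (737.8/300) / (418.7/150)
      = 2.45933 / 2.79133 = 0.8811 = 88.11%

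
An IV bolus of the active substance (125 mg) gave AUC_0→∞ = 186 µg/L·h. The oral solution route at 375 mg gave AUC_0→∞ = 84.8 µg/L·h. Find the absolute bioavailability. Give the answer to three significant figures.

F = (AUC_ev / D_ev) / (AUC_iv / D_iv)
  = (84.8/375) / (186/125)
  = 0.226133 / 1.488 = 0.1520

F = 0.152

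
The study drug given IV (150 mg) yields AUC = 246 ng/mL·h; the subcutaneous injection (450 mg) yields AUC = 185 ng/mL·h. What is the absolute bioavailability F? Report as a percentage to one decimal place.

F = (AUC_ev / D_ev) / (AUC_iv / D_iv)
  = (185/450) / (246/150)
  = 0.411111 / 1.64 = 0.2507
  = 25.07%

F = 25.1%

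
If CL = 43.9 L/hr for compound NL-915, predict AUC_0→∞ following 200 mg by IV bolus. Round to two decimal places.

AUC_0→∞ = Dose_iv / CL
        = 200 / 43.9 = 4.55581 mg/L·hr

AUC = 4.56 mg/L·hr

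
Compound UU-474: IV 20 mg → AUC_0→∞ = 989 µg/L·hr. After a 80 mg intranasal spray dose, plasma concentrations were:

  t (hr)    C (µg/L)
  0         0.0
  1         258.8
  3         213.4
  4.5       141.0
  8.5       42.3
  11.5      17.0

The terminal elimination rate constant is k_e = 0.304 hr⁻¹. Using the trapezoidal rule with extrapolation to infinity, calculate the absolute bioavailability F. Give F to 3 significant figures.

F = 0.349

Trapezoidal AUC_0→11.5 (intranasal spray):
  [0→1]: (0.0+258.8)/2 × 1 = 129.4
  [1→3]: (258.8+213.4)/2 × 2 = 472.2
  [3→4.5]: (213.4+141.0)/2 × 1.5 = 265.8
  [4.5→8.5]: (141.0+42.3)/2 × 4 = 366.6
  [8.5→11.5]: (42.3+17.0)/2 × 3 = 88.95
  Sum = 1322.95 µg/L·hr
Tail: C_last/k_e = 17.0/0.304 = 55.921
AUC_0→∞ (intranasal spray) = 1322.95 + 55.921 = 1378.871 µg/L·hr
F = (AUC_ev/D_ev)/(AUC_iv/D_iv) = (1378.871/80)/(989/20) = 17.2359/49.45 = 0.3486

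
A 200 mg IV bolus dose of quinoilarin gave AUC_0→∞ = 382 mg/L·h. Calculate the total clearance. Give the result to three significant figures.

CL = Dose_iv / AUC_0→∞
   = 200 / 382 = 0.52356 L/h

CL = 0.524 L/h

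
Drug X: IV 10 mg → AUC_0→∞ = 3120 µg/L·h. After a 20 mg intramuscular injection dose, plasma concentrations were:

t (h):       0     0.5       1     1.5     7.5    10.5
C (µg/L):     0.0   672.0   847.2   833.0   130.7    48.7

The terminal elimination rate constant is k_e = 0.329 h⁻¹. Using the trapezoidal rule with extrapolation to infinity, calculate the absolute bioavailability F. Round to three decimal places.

Trapezoidal AUC_0→10.5 (intramuscular injection):
  [0→0.5]: (0.0+672.0)/2 × 0.5 = 168.0
  [0.5→1]: (672.0+847.2)/2 × 0.5 = 379.8
  [1→1.5]: (847.2+833.0)/2 × 0.5 = 420.05
  [1.5→7.5]: (833.0+130.7)/2 × 6 = 2891.1
  [7.5→10.5]: (130.7+48.7)/2 × 3 = 269.1
  Sum = 4128.05 µg/L·h
Tail: C_last/k_e = 48.7/0.329 = 148.024
AUC_0→∞ (intramuscular injection) = 4128.05 + 148.024 = 4276.074 µg/L·h
F = (AUC_ev/D_ev)/(AUC_iv/D_iv) = (4276.074/20)/(3120/10) = 213.8037/312 = 0.6853

F = 0.685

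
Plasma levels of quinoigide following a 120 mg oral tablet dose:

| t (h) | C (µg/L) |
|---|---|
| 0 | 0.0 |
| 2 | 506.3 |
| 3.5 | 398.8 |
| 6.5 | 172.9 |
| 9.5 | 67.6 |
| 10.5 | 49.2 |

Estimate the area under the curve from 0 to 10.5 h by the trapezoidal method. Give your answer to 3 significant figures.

AUC = 2460 µg/L·h

Trapezoidal AUC_0→10.5:
  [0→2]: (0.0+506.3)/2 × 2 = 506.3
  [2→3.5]: (506.3+398.8)/2 × 1.5 = 678.825
  [3.5→6.5]: (398.8+172.9)/2 × 3 = 857.55
  [6.5→9.5]: (172.9+67.6)/2 × 3 = 360.75
  [9.5→10.5]: (67.6+49.2)/2 × 1 = 58.4
  Sum = 2461.825 µg/L·h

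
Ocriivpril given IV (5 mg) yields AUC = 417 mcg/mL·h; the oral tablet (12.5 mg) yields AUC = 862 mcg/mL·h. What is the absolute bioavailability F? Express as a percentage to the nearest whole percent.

F = (AUC_ev / D_ev) / (AUC_iv / D_iv)
  = (862/12.5) / (417/5)
  = 68.96 / 83.4 = 0.8269
  = 82.69%

F = 83%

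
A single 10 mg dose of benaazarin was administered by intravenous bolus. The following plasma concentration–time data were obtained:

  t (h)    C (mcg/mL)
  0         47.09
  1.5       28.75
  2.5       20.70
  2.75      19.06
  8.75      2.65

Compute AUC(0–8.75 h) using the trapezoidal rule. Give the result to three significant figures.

AUC = 152 mcg/mL·h

Trapezoidal AUC_0→8.75:
  [0→1.5]: (47.09+28.75)/2 × 1.5 = 56.88
  [1.5→2.5]: (28.75+20.70)/2 × 1 = 24.725
  [2.5→2.75]: (20.70+19.06)/2 × 0.25 = 4.97
  [2.75→8.75]: (19.06+2.65)/2 × 6 = 65.13
  Sum = 151.705 mcg/mL·h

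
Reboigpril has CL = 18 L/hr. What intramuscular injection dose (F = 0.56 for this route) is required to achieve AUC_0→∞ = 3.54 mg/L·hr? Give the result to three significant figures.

Dose = 114 mg

Dose = CL × AUC_0→∞ / F
     = 18 × 3.54 / 0.56 = 113.786 mg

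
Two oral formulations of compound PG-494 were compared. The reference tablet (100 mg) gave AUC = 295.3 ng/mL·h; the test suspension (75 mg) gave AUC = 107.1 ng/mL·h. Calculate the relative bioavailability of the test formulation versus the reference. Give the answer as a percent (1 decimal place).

F_rel = (AUC_test/D_test) / (AUC_ref/D_ref)
      = (107.1/75) / (295.3/100)
      = 1.428 / 2.953 = 0.4836 = 48.36%

F_rel = 48.4%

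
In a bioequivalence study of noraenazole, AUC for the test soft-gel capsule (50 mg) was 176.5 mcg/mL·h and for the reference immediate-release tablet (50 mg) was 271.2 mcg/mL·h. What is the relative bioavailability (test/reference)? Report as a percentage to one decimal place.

F_rel = 65.1%

F_rel = (AUC_test/D_test) / (AUC_ref/D_ref)
      = (176.5/50) / (271.2/50)
      = 3.53 / 5.424 = 0.6508 = 65.08%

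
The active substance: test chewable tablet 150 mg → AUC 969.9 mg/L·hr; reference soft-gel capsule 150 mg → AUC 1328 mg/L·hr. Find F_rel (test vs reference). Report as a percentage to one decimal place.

F_rel = (AUC_test/D_test) / (AUC_ref/D_ref)
      = (969.9/150) / (1328/150)
      = 6.466 / 8.85333 = 0.7303 = 73.03%

F_rel = 73.0%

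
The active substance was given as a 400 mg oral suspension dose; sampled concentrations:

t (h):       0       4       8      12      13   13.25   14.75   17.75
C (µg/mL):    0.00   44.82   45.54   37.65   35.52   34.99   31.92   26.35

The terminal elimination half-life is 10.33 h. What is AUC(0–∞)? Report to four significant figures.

AUC = 1012 µg/mL·h

Trapezoidal AUC_0→17.75:
  [0→4]: (0.00+44.82)/2 × 4 = 89.64
  [4→8]: (44.82+45.54)/2 × 4 = 180.72
  [8→12]: (45.54+37.65)/2 × 4 = 166.38
  [12→13]: (37.65+35.52)/2 × 1 = 36.585
  [13→13.25]: (35.52+34.99)/2 × 0.25 = 8.81375
  [13.25→14.75]: (34.99+31.92)/2 × 1.5 = 50.1825
  [14.75→17.75]: (31.92+26.35)/2 × 3 = 87.405
  Sum = 619.72625 µg/mL·h
k_e = ln2 / t½ = 0.693147 / 10.33 = 0.0671 h^-1
Extrapolated tail: C_last / k_e = 26.35 / 0.0671 = 392.697
AUC_0→∞ = 619.72625 + 392.697 = 1012.42325 µg/mL·h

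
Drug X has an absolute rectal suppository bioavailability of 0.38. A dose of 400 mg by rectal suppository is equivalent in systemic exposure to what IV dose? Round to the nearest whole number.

D_iv = 152 mg

Systemic exposure from an extravascular dose = F × D_ev, so the equivalent IV dose is F × D_ev.
D_iv = F × D_ev = 0.38 × 400 = 152 mg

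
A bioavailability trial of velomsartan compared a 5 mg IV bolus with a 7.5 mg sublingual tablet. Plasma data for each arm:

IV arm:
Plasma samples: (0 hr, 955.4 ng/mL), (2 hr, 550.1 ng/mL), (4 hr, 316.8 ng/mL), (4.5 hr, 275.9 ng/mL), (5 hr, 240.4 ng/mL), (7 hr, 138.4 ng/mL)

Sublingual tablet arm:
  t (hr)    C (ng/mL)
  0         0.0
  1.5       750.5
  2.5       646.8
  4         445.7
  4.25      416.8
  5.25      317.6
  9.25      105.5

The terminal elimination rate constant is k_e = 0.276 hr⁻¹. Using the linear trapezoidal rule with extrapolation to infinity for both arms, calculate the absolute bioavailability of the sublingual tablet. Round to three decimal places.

Trapezoidal AUC_0→7 (IV):
  [0→2]: (955.4+550.1)/2 × 2 = 1505.5
  [2→4]: (550.1+316.8)/2 × 2 = 866.9
  [4→4.5]: (316.8+275.9)/2 × 0.5 = 148.175
  [4.5→5]: (275.9+240.4)/2 × 0.5 = 129.075
  [5→7]: (240.4+138.4)/2 × 2 = 378.8
  Sum = 3028.45 ng/mL·hr
IV tail: 138.4/0.276 = 501.449; AUC_iv,0→∞ = 3028.45 + 501.449 = 3529.899 ng/mL·hr
Trapezoidal AUC_0→9.25 (sublingual tablet):
  [0→1.5]: (0.0+750.5)/2 × 1.5 = 562.875
  [1.5→2.5]: (750.5+646.8)/2 × 1 = 698.65
  [2.5→4]: (646.8+445.7)/2 × 1.5 = 819.375
  [4→4.25]: (445.7+416.8)/2 × 0.25 = 107.8125
  [4.25→5.25]: (416.8+317.6)/2 × 1 = 367.2
  [5.25→9.25]: (317.6+105.5)/2 × 4 = 846.2
  Sum = 3402.1125 ng/mL·hr
sublingual tablet tail: 105.5/0.276 = 382.246; AUC_ev,0→∞ = 3402.1125 + 382.246 = 3784.3585 ng/mL·hr
F = (AUC_ev/D_ev)/(AUC_iv/D_iv) = (3784.3585/7.5)/(3529.899/5) = 504.581/705.9798 = 0.7147

F = 0.715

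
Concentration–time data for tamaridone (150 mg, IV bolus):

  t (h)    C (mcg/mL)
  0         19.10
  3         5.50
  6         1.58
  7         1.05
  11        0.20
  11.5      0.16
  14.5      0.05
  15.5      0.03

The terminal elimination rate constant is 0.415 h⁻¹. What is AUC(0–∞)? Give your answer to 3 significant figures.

AUC = 51.9 mcg/mL·h

Trapezoidal AUC_0→15.5:
  [0→3]: (19.10+5.50)/2 × 3 = 36.9
  [3→6]: (5.50+1.58)/2 × 3 = 10.62
  [6→7]: (1.58+1.05)/2 × 1 = 1.315
  [7→11]: (1.05+0.20)/2 × 4 = 2.5
  [11→11.5]: (0.20+0.16)/2 × 0.5 = 0.09
  [11.5→14.5]: (0.16+0.05)/2 × 3 = 0.315
  [14.5→15.5]: (0.05+0.03)/2 × 1 = 0.04
  Sum = 51.78 mcg/mL·h
Extrapolated tail: C_last / k_e = 0.03 / 0.415 = 0.072
AUC_0→∞ = 51.78 + 0.072 = 51.852 mcg/mL·h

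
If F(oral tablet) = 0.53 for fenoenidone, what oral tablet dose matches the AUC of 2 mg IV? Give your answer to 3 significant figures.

D_oral = 3.77 mg

For equal systemic exposure: F × D_ev = D_iv
D_ev = D_iv / F = 2 / 0.53 = 3.77358 mg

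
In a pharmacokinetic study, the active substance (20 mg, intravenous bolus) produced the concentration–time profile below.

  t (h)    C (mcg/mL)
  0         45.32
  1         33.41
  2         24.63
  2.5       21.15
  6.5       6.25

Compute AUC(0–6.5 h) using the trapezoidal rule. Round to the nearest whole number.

AUC = 135 mcg/mL·h

Trapezoidal AUC_0→6.5:
  [0→1]: (45.32+33.41)/2 × 1 = 39.365
  [1→2]: (33.41+24.63)/2 × 1 = 29.02
  [2→2.5]: (24.63+21.15)/2 × 0.5 = 11.445
  [2.5→6.5]: (21.15+6.25)/2 × 4 = 54.8
  Sum = 134.63 mcg/mL·h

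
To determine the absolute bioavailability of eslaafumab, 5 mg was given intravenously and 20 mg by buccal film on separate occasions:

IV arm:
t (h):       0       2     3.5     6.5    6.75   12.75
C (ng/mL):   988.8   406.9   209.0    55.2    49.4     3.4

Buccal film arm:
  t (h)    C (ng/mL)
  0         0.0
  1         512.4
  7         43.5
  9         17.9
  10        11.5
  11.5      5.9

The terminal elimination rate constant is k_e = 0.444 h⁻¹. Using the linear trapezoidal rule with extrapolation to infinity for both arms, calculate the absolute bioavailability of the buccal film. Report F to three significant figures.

Trapezoidal AUC_0→12.75 (IV):
  [0→2]: (988.8+406.9)/2 × 2 = 1395.7
  [2→3.5]: (406.9+209.0)/2 × 1.5 = 461.925
  [3.5→6.5]: (209.0+55.2)/2 × 3 = 396.3
  [6.5→6.75]: (55.2+49.4)/2 × 0.25 = 13.075
  [6.75→12.75]: (49.4+3.4)/2 × 6 = 158.4
  Sum = 2425.4 ng/mL·h
IV tail: 3.4/0.444 = 7.658; AUC_iv,0→∞ = 2425.4 + 7.658 = 2433.058 ng/mL·h
Trapezoidal AUC_0→11.5 (buccal film):
  [0→1]: (0.0+512.4)/2 × 1 = 256.2
  [1→7]: (512.4+43.5)/2 × 6 = 1667.7
  [7→9]: (43.5+17.9)/2 × 2 = 61.4
  [9→10]: (17.9+11.5)/2 × 1 = 14.7
  [10→11.5]: (11.5+5.9)/2 × 1.5 = 13.05
  Sum = 2013.05 ng/mL·h
buccal film tail: 5.9/0.444 = 13.288; AUC_ev,0→∞ = 2013.05 + 13.288 = 2026.338 ng/mL·h
F = (AUC_ev/D_ev)/(AUC_iv/D_iv) = (2026.338/20)/(2433.058/5) = 101.3169/486.6116 = 0.2082

F = 0.208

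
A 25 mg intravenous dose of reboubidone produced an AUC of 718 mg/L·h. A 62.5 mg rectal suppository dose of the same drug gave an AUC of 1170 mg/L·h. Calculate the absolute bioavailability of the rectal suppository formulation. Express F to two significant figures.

F = 0.65

F = (AUC_ev / D_ev) / (AUC_iv / D_iv)
  = (1170/62.5) / (718/25)
  = 18.72 / 28.72 = 0.6518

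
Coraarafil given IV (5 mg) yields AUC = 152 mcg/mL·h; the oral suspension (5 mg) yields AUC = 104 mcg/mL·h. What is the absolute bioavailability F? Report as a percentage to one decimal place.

F = (AUC_ev / D_ev) / (AUC_iv / D_iv)
  = (104/5) / (152/5)
  = 20.8 / 30.4 = 0.6842
  = 68.42%

F = 68.4%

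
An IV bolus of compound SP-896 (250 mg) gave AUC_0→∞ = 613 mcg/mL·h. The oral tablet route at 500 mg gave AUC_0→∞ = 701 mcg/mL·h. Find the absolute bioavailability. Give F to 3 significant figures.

F = (AUC_ev / D_ev) / (AUC_iv / D_iv)
  = (701/500) / (613/250)
  = 1.402 / 2.452 = 0.5718

F = 0.572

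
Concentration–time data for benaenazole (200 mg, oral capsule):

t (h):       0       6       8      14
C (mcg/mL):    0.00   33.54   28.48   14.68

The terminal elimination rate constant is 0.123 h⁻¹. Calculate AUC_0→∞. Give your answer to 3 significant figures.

AUC = 411 mcg/mL·h

Trapezoidal AUC_0→14:
  [0→6]: (0.00+33.54)/2 × 6 = 100.62
  [6→8]: (33.54+28.48)/2 × 2 = 62.02
  [8→14]: (28.48+14.68)/2 × 6 = 129.48
  Sum = 292.12 mcg/mL·h
Extrapolated tail: C_last / k_e = 14.68 / 0.123 = 119.350
AUC_0→∞ = 292.12 + 119.350 = 411.47 mcg/mL·h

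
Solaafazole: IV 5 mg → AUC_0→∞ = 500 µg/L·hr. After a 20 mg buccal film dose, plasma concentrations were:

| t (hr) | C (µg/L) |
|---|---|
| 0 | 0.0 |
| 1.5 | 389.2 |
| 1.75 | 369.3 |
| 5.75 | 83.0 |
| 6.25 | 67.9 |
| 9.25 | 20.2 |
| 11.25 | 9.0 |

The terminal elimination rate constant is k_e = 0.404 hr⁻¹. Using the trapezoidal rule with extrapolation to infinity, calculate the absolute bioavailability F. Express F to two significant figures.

Trapezoidal AUC_0→11.25 (buccal film):
  [0→1.5]: (0.0+389.2)/2 × 1.5 = 291.9
  [1.5→1.75]: (389.2+369.3)/2 × 0.25 = 94.8125
  [1.75→5.75]: (369.3+83.0)/2 × 4 = 904.6
  [5.75→6.25]: (83.0+67.9)/2 × 0.5 = 37.725
  [6.25→9.25]: (67.9+20.2)/2 × 3 = 132.15
  [9.25→11.25]: (20.2+9.0)/2 × 2 = 29.2
  Sum = 1490.3875 µg/L·hr
Tail: C_last/k_e = 9.0/0.404 = 22.277
AUC_0→∞ (buccal film) = 1490.3875 + 22.277 = 1512.6645 µg/L·hr
F = (AUC_ev/D_ev)/(AUC_iv/D_iv) = (1512.6645/20)/(500/5) = 75.633225/100 = 0.7563

F = 0.76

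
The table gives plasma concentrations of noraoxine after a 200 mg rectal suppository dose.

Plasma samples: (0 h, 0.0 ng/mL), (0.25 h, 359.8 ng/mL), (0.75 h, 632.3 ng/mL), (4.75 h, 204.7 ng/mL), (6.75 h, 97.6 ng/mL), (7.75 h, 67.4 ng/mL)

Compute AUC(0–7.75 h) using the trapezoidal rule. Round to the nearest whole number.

Trapezoidal AUC_0→7.75:
  [0→0.25]: (0.0+359.8)/2 × 0.25 = 44.975
  [0.25→0.75]: (359.8+632.3)/2 × 0.5 = 248.025
  [0.75→4.75]: (632.3+204.7)/2 × 4 = 1674.0
  [4.75→6.75]: (204.7+97.6)/2 × 2 = 302.3
  [6.75→7.75]: (97.6+67.4)/2 × 1 = 82.5
  Sum = 2351.8 ng/mL·h

AUC = 2352 ng/mL·h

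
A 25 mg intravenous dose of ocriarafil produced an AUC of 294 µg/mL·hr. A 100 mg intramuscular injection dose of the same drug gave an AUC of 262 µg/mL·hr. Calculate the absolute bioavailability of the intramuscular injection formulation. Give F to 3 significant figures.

F = 0.223

F = (AUC_ev / D_ev) / (AUC_iv / D_iv)
  = (262/100) / (294/25)
  = 2.62 / 11.76 = 0.2228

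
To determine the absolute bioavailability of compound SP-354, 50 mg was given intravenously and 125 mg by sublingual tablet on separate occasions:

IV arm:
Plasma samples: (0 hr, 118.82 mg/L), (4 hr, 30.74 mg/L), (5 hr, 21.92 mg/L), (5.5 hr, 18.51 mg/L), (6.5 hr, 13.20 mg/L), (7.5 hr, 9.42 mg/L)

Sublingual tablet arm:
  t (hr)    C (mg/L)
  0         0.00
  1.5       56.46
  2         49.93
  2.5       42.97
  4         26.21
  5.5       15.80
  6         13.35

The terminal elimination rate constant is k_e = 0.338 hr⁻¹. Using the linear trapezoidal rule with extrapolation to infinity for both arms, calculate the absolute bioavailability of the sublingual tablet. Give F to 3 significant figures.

Trapezoidal AUC_0→7.5 (IV):
  [0→4]: (118.82+30.74)/2 × 4 = 299.12
  [4→5]: (30.74+21.92)/2 × 1 = 26.33
  [5→5.5]: (21.92+18.51)/2 × 0.5 = 10.1075
  [5.5→6.5]: (18.51+13.20)/2 × 1 = 15.855
  [6.5→7.5]: (13.20+9.42)/2 × 1 = 11.31
  Sum = 362.7225 mg/L·hr
IV tail: 9.42/0.338 = 27.870; AUC_iv,0→∞ = 362.7225 + 27.870 = 390.5925 mg/L·hr
Trapezoidal AUC_0→6 (sublingual tablet):
  [0→1.5]: (0.00+56.46)/2 × 1.5 = 42.345
  [1.5→2]: (56.46+49.93)/2 × 0.5 = 26.5975
  [2→2.5]: (49.93+42.97)/2 × 0.5 = 23.225
  [2.5→4]: (42.97+26.21)/2 × 1.5 = 51.885
  [4→5.5]: (26.21+15.80)/2 × 1.5 = 31.5075
  [5.5→6]: (15.80+13.35)/2 × 0.5 = 7.2875
  Sum = 182.8475 mg/L·hr
sublingual tablet tail: 13.35/0.338 = 39.497; AUC_ev,0→∞ = 182.8475 + 39.497 = 222.3445 mg/L·hr
F = (AUC_ev/D_ev)/(AUC_iv/D_iv) = (222.3445/125)/(390.5925/50) = 1.778756/7.81185 = 0.2277

F = 0.228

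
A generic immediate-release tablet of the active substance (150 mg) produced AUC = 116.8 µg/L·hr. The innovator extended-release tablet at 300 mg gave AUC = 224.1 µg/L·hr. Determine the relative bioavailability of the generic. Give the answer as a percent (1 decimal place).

F_rel = 104.2%

F_rel = (AUC_test/D_test) / (AUC_ref/D_ref)
      = (116.8/150) / (224.1/300)
      = 0.778667 / 0.747 = 1.0424 = 104.24%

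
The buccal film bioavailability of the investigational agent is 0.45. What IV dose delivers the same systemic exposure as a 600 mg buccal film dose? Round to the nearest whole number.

D_iv = 270 mg

Systemic exposure from an extravascular dose = F × D_ev, so the equivalent IV dose is F × D_ev.
D_iv = F × D_ev = 0.45 × 600 = 270 mg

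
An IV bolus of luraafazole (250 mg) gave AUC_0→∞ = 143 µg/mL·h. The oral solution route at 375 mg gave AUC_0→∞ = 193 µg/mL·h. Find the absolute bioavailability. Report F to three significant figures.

F = (AUC_ev / D_ev) / (AUC_iv / D_iv)
  = (193/375) / (143/250)
  = 0.514667 / 0.572 = 0.8998

F = 0.900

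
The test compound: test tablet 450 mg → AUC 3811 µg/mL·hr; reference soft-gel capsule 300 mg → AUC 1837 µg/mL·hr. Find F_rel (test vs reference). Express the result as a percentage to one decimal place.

F_rel = 138.3%

F_rel = (AUC_test/D_test) / (AUC_ref/D_ref)
      = (3811/450) / (1837/300)
      = 8.46889 / 6.12333 = 1.3831 = 138.31%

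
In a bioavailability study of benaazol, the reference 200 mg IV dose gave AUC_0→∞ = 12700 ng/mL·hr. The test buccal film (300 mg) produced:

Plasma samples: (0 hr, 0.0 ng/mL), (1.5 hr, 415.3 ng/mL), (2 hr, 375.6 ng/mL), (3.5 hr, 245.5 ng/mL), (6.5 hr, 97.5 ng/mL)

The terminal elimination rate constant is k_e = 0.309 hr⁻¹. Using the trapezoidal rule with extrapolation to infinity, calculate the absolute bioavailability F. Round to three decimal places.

F = 0.095

Trapezoidal AUC_0→6.5 (buccal film):
  [0→1.5]: (0.0+415.3)/2 × 1.5 = 311.475
  [1.5→2]: (415.3+375.6)/2 × 0.5 = 197.725
  [2→3.5]: (375.6+245.5)/2 × 1.5 = 465.825
  [3.5→6.5]: (245.5+97.5)/2 × 3 = 514.5
  Sum = 1489.525 ng/mL·hr
Tail: C_last/k_e = 97.5/0.309 = 315.534
AUC_0→∞ (buccal film) = 1489.525 + 315.534 = 1805.059 ng/mL·hr
F = (AUC_ev/D_ev)/(AUC_iv/D_iv) = (1805.059/300)/(12700/200) = 6.01686/63.5 = 0.0948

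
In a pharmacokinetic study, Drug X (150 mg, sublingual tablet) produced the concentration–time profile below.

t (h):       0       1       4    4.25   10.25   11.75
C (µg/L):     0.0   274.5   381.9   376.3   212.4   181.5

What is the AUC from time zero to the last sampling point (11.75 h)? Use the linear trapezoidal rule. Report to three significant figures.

AUC = 3280 µg/L·h

Trapezoidal AUC_0→11.75:
  [0→1]: (0.0+274.5)/2 × 1 = 137.25
  [1→4]: (274.5+381.9)/2 × 3 = 984.6
  [4→4.25]: (381.9+376.3)/2 × 0.25 = 94.775
  [4.25→10.25]: (376.3+212.4)/2 × 6 = 1766.1
  [10.25→11.75]: (212.4+181.5)/2 × 1.5 = 295.425
  Sum = 3278.15 µg/L·h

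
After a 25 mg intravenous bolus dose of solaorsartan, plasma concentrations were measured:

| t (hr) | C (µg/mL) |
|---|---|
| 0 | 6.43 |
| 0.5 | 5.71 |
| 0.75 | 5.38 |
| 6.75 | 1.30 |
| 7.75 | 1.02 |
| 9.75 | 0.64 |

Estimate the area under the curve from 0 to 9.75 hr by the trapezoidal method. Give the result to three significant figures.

Trapezoidal AUC_0→9.75:
  [0→0.5]: (6.43+5.71)/2 × 0.5 = 3.035
  [0.5→0.75]: (5.71+5.38)/2 × 0.25 = 1.38625
  [0.75→6.75]: (5.38+1.30)/2 × 6 = 20.04
  [6.75→7.75]: (1.30+1.02)/2 × 1 = 1.16
  [7.75→9.75]: (1.02+0.64)/2 × 2 = 1.66
  Sum = 27.28125 µg/mL·hr

AUC = 27.3 µg/mL·hr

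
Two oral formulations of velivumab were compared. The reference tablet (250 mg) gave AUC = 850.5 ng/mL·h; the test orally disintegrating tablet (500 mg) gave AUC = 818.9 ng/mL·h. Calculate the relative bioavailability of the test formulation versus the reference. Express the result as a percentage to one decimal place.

F_rel = 48.1%

F_rel = (AUC_test/D_test) / (AUC_ref/D_ref)
      = (818.9/500) / (850.5/250)
      = 1.6378 / 3.402 = 0.4814 = 48.14%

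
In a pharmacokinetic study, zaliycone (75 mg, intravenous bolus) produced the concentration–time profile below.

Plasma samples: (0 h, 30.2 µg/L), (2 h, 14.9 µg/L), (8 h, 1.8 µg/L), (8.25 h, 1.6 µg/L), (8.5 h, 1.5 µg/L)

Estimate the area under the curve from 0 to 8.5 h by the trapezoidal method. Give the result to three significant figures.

AUC = 96.0 µg/L·h

Trapezoidal AUC_0→8.5:
  [0→2]: (30.2+14.9)/2 × 2 = 45.1
  [2→8]: (14.9+1.8)/2 × 6 = 50.1
  [8→8.25]: (1.8+1.6)/2 × 0.25 = 0.425
  [8.25→8.5]: (1.6+1.5)/2 × 0.25 = 0.3875
  Sum = 96.0125 µg/L·h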